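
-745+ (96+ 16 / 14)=-4535 / 7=-647.86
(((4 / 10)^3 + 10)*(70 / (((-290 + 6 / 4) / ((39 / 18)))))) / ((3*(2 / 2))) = -228956 / 129825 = -1.76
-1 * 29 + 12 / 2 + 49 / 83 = -1860 / 83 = -22.41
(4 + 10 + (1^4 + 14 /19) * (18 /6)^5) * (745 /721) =6172325 /13699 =450.57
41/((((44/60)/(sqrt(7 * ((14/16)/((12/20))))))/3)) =4305 * sqrt(30)/44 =535.90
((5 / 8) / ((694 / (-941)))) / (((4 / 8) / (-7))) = 32935 / 2776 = 11.86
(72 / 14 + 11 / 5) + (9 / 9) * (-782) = -774.66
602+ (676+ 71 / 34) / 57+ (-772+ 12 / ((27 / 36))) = -91799 / 646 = -142.10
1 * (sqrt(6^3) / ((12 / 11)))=11 * sqrt(6) / 2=13.47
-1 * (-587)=587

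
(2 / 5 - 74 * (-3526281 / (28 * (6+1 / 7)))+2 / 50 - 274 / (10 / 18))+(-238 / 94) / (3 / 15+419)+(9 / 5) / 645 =160611525840607 / 105900400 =1516628.13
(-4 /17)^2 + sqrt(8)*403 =16 /289 + 806*sqrt(2) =1139.91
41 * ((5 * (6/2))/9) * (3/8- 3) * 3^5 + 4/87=-30337303/696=-43588.08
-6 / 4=-1.50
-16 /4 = -4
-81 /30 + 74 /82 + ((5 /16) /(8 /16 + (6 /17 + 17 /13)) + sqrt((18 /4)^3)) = -517763 /313240 + 27 * sqrt(2) /4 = 7.89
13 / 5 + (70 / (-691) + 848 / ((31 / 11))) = 32495863 / 107105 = 303.40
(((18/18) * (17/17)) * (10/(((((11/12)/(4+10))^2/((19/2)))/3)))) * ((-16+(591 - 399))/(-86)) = -64350720/473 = -136048.03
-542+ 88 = -454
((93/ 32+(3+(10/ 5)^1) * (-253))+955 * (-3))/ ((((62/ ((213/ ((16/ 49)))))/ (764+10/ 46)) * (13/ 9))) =-541068451749/ 23552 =-22973354.78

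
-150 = -150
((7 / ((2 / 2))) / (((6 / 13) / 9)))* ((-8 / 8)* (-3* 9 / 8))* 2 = 7371 / 8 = 921.38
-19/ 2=-9.50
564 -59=505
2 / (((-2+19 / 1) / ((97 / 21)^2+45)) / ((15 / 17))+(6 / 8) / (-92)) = 53827360 / 7597467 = 7.08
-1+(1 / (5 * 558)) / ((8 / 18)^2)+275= 1359049 / 4960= 274.00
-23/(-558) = 23/558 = 0.04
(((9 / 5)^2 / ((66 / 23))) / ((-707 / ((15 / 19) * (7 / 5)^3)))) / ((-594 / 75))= 10143 / 23219900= 0.00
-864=-864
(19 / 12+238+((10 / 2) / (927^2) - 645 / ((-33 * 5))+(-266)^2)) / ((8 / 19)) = 51005967486241 / 302483808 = 168623.79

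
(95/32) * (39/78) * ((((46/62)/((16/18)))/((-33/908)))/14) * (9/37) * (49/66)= -31247685/71058944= -0.44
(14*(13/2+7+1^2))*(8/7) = 232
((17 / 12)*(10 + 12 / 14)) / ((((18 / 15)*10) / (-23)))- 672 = -176773 / 252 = -701.48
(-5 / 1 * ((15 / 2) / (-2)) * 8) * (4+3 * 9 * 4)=16800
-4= -4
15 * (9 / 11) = 135 / 11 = 12.27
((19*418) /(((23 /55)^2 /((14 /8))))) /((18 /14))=588601475 /9522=61814.90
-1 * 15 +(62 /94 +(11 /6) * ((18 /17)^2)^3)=-13338001538 /1134465743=-11.76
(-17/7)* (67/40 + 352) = -34357/40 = -858.92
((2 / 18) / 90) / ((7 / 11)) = 11 / 5670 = 0.00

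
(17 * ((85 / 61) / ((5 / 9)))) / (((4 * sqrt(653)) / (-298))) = -387549 * sqrt(653) / 79666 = -124.31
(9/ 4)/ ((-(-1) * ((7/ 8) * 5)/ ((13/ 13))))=18/ 35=0.51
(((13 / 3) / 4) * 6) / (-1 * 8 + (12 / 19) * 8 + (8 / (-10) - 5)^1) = -1235 / 1662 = -0.74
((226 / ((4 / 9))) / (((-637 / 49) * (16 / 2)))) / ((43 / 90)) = -45765 / 4472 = -10.23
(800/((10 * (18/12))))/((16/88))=293.33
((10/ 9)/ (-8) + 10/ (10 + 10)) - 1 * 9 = -311/ 36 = -8.64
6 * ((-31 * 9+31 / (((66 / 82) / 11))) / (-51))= -868 / 51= -17.02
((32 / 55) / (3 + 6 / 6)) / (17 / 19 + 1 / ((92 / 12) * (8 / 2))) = 13984 / 89155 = 0.16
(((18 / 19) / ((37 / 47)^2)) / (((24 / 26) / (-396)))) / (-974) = 8528949 / 12667357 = 0.67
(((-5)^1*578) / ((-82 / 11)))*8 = 127160 / 41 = 3101.46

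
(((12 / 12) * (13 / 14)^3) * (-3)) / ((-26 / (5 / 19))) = 2535 / 104272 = 0.02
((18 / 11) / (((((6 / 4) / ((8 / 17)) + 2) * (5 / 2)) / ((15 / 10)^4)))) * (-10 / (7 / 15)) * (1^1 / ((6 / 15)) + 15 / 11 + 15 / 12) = -4920750 / 70301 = -70.00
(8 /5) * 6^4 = 10368 /5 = 2073.60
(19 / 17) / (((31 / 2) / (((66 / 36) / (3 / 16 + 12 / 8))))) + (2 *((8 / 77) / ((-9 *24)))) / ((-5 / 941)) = 4262882 / 16434495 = 0.26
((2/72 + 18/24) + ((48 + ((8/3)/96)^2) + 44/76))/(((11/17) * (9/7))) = 13148191/221616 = 59.33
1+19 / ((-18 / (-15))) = 101 / 6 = 16.83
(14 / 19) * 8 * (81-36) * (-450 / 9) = -252000 / 19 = -13263.16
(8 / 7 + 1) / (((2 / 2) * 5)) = 3 / 7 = 0.43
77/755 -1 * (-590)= 590.10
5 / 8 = 0.62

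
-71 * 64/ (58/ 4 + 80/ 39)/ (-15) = 118144/ 6455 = 18.30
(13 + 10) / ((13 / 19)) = 437 / 13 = 33.62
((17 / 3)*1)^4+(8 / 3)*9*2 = 87409 / 81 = 1079.12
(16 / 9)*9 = 16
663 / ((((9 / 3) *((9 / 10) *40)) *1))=221 / 36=6.14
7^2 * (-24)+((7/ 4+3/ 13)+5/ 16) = -1173.71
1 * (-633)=-633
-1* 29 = -29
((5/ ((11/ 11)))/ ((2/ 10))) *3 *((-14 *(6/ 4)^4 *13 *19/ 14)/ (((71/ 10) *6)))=-2500875/ 1136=-2201.47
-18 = -18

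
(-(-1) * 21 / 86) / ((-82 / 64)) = -336 / 1763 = -0.19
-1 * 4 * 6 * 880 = -21120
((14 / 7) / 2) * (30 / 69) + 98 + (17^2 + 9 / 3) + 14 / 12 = 54041 / 138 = 391.60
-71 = -71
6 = 6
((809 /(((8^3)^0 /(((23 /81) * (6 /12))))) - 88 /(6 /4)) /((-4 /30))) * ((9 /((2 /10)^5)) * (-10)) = 711171875 /6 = 118528645.83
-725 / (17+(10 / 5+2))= -725 / 21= -34.52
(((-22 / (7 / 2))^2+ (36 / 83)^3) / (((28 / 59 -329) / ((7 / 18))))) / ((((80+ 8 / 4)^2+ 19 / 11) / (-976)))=351317782448512 / 51656831040014109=0.01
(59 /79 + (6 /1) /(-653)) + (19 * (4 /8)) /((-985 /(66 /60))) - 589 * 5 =-2992158323083 /1016263900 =-2944.27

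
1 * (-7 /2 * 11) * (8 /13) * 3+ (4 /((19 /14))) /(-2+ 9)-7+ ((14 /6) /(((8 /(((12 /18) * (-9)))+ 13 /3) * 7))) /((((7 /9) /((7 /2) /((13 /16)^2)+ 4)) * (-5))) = -8757223 /112385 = -77.92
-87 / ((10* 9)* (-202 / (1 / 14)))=29 / 84840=0.00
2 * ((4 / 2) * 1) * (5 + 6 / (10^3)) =2503 / 125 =20.02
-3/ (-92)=0.03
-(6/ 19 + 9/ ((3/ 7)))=-405/ 19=-21.32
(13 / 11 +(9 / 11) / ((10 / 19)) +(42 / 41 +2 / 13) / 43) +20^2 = 1015403699 / 2521090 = 402.76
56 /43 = 1.30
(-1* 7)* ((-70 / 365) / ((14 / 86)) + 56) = -28014 / 73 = -383.75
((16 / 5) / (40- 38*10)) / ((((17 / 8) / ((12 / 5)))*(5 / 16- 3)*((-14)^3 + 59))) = -2048 / 1390270625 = -0.00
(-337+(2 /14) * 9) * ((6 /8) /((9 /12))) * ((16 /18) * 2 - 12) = 216200 /63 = 3431.75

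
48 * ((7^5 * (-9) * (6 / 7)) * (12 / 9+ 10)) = -70531776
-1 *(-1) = 1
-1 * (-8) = 8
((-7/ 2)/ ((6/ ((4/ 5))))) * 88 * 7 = -287.47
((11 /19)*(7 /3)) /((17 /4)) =308 /969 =0.32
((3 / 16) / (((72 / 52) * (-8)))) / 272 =-13 / 208896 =-0.00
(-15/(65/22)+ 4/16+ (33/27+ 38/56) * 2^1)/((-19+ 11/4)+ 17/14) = 3359/49257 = 0.07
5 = 5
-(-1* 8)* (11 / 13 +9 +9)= 150.77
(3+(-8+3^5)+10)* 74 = 18352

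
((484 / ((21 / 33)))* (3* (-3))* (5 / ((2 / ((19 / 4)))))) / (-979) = 103455 / 1246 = 83.03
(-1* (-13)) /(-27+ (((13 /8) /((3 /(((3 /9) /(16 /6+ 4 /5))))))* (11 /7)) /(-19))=-165984 /344791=-0.48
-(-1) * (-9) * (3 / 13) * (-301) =8127 / 13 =625.15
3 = 3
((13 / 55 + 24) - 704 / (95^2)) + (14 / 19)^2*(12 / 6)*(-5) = 97859 / 5225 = 18.73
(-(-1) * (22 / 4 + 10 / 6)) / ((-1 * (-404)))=43 / 2424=0.02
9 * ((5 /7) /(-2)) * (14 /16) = -45 /16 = -2.81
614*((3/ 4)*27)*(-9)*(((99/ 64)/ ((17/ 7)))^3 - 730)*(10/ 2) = 1051699558281687045/ 2575826944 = 408295891.43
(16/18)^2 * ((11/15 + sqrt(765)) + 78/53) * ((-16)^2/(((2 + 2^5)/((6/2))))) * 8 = 114884608/364905 + 65536 * sqrt(85)/153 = 4263.93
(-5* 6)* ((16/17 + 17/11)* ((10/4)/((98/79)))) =-150.34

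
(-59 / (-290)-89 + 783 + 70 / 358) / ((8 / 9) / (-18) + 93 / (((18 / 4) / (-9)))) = -2919746331 / 782283700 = -3.73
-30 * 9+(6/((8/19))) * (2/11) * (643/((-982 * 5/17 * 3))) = -29373089/108020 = -271.92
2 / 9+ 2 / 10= 19 / 45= 0.42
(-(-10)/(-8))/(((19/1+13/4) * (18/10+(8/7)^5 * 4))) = -420175/71789447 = -0.01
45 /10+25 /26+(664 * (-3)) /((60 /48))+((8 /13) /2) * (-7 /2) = -1589.22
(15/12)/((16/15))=75/64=1.17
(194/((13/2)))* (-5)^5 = -1212500/13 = -93269.23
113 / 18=6.28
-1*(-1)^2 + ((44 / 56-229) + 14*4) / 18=-2663 / 252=-10.57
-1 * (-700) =700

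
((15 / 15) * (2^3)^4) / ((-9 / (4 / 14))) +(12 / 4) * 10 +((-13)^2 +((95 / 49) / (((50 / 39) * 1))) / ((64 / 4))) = 4873069 / 70560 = 69.06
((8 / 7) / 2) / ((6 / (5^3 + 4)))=12.29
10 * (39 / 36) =65 / 6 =10.83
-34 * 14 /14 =-34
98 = 98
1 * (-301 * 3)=-903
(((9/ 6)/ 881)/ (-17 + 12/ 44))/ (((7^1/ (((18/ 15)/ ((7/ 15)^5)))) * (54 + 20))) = -15035625/ 1411281638704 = -0.00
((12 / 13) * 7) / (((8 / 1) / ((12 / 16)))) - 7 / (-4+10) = -175 / 312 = -0.56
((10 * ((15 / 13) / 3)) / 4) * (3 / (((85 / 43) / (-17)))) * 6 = -1935 / 13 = -148.85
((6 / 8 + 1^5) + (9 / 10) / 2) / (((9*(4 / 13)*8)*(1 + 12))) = 11 / 1440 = 0.01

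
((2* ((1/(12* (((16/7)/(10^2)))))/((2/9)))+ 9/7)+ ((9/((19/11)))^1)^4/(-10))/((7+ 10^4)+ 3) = -2890858161/730527397600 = -0.00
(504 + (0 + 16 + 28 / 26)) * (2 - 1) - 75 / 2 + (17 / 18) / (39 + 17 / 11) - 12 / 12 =50366089 / 104364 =482.60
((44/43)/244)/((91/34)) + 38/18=2.11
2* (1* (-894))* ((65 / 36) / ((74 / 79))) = -765115 / 222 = -3446.46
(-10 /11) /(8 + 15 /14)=-140 /1397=-0.10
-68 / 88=-17 / 22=-0.77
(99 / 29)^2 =9801 / 841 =11.65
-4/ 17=-0.24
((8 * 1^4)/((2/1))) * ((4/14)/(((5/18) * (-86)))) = -72/1505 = -0.05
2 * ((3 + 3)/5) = 12/5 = 2.40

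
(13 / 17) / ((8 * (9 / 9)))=13 / 136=0.10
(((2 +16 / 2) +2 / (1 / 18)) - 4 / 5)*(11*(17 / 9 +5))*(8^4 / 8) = 78915584 / 45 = 1753679.64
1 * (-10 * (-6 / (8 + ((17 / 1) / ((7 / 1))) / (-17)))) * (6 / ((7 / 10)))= 720 / 11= 65.45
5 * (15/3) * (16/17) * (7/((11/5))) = 14000/187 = 74.87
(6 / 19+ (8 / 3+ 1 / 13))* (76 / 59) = 9068 / 2301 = 3.94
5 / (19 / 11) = 55 / 19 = 2.89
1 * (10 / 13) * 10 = 100 / 13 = 7.69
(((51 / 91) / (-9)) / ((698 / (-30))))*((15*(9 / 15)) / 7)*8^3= 391680 / 222313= 1.76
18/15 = 6/5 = 1.20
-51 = -51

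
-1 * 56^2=-3136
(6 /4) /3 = 1 /2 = 0.50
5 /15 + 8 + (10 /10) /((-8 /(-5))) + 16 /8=10.96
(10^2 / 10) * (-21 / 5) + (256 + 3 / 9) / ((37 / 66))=15364 / 37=415.24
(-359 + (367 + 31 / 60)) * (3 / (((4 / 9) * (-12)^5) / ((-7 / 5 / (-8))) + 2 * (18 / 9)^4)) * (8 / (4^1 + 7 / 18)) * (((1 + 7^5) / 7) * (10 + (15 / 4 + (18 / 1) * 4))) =-3314237157 / 218408140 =-15.17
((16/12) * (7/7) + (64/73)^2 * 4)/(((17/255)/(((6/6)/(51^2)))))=352340/13860729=0.03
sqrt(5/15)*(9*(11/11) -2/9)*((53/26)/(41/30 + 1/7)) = 146545*sqrt(3)/37089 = 6.84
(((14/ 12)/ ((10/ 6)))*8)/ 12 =7/ 15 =0.47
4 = 4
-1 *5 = -5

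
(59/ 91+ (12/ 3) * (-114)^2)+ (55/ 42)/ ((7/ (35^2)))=28508743/ 546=52213.82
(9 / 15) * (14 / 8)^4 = 7203 / 1280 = 5.63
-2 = -2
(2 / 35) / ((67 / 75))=30 / 469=0.06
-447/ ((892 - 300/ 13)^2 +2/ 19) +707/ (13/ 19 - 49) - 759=-143482761173683/ 185466067713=-773.63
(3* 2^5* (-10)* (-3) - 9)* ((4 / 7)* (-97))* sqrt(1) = -1113948 / 7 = -159135.43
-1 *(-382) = 382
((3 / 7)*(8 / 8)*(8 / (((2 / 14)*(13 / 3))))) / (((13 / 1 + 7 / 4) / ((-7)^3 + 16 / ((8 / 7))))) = -94752 / 767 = -123.54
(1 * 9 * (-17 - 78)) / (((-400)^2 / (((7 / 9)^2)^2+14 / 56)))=-61427 / 18662400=-0.00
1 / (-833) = -1 / 833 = -0.00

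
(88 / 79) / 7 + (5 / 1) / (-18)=-1181 / 9954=-0.12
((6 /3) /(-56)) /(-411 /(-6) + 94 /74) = -0.00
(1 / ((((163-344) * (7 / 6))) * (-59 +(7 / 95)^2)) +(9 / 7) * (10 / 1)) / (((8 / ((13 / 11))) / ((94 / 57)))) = 883228370765 / 281976004156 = 3.13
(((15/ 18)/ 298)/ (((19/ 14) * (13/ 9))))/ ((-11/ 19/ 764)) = -40110/ 21307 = -1.88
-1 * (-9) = 9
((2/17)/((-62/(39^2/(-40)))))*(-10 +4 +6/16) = -13689/33728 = -0.41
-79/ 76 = -1.04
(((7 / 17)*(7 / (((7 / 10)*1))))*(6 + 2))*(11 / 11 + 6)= 3920 / 17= 230.59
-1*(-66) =66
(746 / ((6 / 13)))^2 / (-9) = -23512801 / 81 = -290281.49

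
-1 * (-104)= 104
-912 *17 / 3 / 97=-5168 / 97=-53.28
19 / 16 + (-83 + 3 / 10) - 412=-39481 / 80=-493.51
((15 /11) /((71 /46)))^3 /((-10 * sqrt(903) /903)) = -32850900 * sqrt(903) /476379541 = -2.07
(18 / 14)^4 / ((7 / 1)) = 0.39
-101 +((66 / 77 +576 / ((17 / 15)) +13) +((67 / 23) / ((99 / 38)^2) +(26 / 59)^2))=39379400593514 / 93378998097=421.72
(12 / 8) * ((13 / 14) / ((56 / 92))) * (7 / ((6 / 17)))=45.38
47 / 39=1.21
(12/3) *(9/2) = 18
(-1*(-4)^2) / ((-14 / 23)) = 184 / 7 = 26.29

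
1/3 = 0.33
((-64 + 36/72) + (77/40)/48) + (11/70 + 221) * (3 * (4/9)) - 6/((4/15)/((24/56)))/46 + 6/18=14314729/61824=231.54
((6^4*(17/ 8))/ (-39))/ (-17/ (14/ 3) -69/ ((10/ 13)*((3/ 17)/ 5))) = 189/ 6812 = 0.03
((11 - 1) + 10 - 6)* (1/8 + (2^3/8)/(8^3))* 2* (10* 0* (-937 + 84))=0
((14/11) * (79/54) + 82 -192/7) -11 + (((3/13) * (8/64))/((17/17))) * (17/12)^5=30286887517/664215552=45.60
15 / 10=3 / 2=1.50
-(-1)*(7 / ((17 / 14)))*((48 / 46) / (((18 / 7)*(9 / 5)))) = 13720 / 10557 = 1.30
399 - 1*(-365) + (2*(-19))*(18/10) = 3478/5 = 695.60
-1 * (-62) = 62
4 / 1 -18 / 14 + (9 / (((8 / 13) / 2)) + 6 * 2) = 1231 / 28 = 43.96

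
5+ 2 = 7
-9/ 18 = -1/ 2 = -0.50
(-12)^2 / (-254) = -72 / 127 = -0.57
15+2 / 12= 91 / 6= 15.17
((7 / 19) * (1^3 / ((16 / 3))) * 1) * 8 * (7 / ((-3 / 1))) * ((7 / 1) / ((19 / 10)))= -1715 / 361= -4.75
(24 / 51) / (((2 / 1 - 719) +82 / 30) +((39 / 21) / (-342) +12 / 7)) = -95760 / 144998389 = -0.00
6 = 6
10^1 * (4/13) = 40/13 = 3.08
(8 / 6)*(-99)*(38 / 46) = -109.04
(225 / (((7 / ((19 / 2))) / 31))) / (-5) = -26505 / 14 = -1893.21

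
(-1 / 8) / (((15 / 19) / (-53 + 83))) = -19 / 4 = -4.75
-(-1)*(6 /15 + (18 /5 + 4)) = 8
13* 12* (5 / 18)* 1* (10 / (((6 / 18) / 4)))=5200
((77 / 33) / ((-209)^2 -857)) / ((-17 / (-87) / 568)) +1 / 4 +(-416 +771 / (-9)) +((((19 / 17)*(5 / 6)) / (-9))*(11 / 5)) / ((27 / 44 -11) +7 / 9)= -2082682679729 / 4155105660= -501.23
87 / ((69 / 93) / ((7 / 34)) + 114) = 651 / 880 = 0.74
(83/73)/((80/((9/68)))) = 0.00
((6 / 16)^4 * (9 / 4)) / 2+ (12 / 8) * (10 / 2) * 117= 28754649 / 32768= 877.52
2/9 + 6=56/9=6.22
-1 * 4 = -4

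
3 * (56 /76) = 42 /19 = 2.21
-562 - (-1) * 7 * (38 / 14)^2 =-3573 / 7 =-510.43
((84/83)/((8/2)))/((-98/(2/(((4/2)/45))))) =-135/1162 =-0.12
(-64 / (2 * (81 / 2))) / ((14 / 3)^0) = -64 / 81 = -0.79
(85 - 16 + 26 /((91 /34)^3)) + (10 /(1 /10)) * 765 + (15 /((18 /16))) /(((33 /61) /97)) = 453136458829 /5738733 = 78961.06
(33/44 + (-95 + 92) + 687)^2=7502121/16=468882.56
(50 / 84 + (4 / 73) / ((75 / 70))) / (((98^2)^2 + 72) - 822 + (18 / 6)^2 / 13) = 42939 / 6127241910370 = 0.00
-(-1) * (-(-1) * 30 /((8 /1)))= 3.75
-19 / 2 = -9.50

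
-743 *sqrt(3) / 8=-160.86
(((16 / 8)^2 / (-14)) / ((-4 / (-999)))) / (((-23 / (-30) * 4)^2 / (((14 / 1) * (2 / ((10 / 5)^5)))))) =-224775 / 33856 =-6.64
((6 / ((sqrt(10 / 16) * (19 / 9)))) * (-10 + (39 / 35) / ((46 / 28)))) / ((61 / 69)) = -347328 * sqrt(10) / 28975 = -37.91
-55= -55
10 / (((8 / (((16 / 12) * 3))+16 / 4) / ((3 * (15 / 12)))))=6.25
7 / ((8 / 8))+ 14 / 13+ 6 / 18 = 8.41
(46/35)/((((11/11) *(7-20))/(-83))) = 8.39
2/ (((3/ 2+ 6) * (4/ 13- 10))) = -26/ 945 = -0.03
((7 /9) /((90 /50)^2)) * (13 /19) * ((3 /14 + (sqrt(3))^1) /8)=325 /73872 + 2275 * sqrt(3) /110808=0.04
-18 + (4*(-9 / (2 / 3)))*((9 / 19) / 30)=-18.85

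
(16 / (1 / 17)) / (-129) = -272 / 129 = -2.11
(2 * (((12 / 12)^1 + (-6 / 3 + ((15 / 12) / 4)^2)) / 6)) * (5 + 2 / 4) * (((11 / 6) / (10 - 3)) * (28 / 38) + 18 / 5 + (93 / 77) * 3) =-27973 / 2280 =-12.27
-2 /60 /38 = -1 /1140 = -0.00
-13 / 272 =-0.05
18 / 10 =9 / 5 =1.80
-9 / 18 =-1 / 2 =-0.50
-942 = -942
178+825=1003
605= 605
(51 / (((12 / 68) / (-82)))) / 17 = -1394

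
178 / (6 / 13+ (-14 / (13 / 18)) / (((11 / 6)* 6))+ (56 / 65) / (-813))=-136.74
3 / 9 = 1 / 3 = 0.33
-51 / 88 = -0.58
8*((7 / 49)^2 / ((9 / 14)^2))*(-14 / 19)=-448 / 1539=-0.29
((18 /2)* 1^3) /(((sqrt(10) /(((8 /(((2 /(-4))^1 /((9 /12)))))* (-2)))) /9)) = 972* sqrt(10) /5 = 614.75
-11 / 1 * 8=-88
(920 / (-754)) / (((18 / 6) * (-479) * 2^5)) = 0.00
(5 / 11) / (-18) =-5 / 198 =-0.03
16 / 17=0.94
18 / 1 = 18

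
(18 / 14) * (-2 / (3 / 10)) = -60 / 7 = -8.57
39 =39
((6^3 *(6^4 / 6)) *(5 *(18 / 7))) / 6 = 699840 / 7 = 99977.14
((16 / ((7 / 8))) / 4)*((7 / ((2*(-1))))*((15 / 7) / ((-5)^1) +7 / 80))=191 / 35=5.46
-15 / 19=-0.79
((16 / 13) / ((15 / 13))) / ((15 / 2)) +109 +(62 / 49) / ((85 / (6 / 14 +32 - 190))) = 140114497 / 1311975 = 106.80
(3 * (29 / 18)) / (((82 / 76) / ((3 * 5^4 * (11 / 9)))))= 3788125 / 369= 10265.92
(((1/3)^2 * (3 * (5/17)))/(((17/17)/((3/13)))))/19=5/4199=0.00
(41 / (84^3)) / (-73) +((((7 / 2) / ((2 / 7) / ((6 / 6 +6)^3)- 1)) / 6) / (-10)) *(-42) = -1272591842147 / 518992367040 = -2.45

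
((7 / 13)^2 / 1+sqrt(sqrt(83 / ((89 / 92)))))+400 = 403.33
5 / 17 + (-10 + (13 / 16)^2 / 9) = -377287 / 39168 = -9.63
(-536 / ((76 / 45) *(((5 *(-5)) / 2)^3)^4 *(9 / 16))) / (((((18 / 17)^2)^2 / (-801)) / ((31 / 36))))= 31619291981824 / 1486051082611083984375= 0.00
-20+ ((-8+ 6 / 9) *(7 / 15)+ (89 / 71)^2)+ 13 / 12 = -18844081 / 907380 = -20.77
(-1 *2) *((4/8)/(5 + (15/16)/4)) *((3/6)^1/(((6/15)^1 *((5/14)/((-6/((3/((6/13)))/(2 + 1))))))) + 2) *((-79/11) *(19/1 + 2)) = -2123520/9581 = -221.64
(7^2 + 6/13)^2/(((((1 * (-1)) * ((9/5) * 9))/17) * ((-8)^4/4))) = -35143165/14017536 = -2.51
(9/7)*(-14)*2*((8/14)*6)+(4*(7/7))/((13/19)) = -117.58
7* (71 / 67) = 497 / 67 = 7.42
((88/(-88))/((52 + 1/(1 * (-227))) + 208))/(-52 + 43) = 227/531171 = 0.00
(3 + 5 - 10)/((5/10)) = -4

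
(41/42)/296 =41/12432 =0.00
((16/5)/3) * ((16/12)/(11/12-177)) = -0.01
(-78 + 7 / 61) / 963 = -4751 / 58743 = -0.08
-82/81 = -1.01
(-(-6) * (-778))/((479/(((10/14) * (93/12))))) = -180885/3353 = -53.95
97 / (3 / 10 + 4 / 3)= 2910 / 49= 59.39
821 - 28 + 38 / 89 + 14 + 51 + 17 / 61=4661913 / 5429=858.71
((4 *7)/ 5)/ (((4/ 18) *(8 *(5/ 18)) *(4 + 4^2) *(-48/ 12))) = -567/ 4000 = -0.14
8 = 8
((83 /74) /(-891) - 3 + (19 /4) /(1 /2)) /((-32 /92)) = -1231903 /65934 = -18.68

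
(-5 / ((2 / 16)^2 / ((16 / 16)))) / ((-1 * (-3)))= -320 / 3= -106.67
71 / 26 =2.73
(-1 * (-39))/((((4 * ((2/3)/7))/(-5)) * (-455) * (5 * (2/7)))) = 63/80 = 0.79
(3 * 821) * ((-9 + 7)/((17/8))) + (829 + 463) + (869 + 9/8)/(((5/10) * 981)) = -68331919/66708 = -1024.34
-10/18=-5/9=-0.56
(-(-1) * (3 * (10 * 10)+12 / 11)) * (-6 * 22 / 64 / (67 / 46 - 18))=28566 / 761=37.54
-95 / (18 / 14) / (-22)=665 / 198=3.36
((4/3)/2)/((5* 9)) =0.01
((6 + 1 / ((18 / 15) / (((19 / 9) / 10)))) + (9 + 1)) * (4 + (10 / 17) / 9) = 543317 / 8262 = 65.76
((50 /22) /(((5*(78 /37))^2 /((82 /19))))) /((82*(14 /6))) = 1369 /2966964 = 0.00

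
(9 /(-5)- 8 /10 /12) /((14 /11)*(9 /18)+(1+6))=-11 /45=-0.24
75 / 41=1.83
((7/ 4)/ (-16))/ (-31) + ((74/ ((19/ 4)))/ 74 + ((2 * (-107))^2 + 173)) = 1732855493/ 37696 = 45969.21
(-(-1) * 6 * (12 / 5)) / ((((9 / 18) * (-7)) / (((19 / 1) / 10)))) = -1368 / 175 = -7.82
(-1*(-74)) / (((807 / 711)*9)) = 5846 / 807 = 7.24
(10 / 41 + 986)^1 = 40436 / 41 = 986.24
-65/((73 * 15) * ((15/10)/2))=-52/657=-0.08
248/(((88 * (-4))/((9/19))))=-279/836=-0.33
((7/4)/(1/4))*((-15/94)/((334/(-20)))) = 525/7849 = 0.07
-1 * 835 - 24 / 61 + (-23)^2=-306.39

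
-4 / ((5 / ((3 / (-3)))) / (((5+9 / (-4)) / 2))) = 11 / 10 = 1.10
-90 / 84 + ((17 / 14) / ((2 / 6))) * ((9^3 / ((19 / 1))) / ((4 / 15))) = 556545 / 1064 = 523.07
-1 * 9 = -9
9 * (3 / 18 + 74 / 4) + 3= 171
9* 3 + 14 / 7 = 29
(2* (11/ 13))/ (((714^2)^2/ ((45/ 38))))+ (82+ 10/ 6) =596760072011431/ 7132590502128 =83.67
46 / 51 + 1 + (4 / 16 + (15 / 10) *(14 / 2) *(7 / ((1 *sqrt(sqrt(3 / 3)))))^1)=15433 / 204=75.65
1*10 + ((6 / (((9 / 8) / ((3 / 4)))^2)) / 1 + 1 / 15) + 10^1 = 22.73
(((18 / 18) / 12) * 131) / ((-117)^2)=131 / 164268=0.00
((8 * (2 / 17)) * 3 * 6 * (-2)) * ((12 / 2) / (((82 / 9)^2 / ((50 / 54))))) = -64800 / 28577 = -2.27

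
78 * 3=234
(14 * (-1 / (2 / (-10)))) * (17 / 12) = 595 / 6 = 99.17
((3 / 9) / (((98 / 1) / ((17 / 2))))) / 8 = 17 / 4704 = 0.00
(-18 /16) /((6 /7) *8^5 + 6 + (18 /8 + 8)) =-63 /1573774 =-0.00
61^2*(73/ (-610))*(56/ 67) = -124684/ 335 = -372.19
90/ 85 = 1.06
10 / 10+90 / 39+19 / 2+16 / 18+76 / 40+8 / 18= 3128 / 195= 16.04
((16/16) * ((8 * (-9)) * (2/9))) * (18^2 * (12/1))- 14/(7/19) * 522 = -82044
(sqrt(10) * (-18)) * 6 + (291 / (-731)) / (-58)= -341.52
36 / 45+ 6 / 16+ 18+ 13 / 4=897 / 40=22.42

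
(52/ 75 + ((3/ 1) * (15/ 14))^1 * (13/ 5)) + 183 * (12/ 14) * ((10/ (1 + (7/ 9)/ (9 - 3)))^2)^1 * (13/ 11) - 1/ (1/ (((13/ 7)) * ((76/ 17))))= 174006678521/ 11977350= 14527.98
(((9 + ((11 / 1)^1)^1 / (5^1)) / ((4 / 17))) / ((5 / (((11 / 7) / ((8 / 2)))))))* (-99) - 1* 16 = -19313 / 50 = -386.26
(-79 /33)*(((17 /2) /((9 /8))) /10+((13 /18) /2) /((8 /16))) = -10507 /2970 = -3.54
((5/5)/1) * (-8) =-8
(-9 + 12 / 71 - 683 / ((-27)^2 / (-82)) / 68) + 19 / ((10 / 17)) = 108222812 / 4399515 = 24.60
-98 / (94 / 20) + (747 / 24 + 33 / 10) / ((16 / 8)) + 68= 241999 / 3760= 64.36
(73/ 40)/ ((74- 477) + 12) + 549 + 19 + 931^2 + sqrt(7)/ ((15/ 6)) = 2 * sqrt(7)/ 5 + 13565025487/ 15640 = 867330.05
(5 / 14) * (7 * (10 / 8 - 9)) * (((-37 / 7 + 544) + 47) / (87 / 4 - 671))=317750 / 18179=17.48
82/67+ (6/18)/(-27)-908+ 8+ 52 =-846.79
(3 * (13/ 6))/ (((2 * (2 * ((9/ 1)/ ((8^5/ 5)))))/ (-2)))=-106496/ 45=-2366.58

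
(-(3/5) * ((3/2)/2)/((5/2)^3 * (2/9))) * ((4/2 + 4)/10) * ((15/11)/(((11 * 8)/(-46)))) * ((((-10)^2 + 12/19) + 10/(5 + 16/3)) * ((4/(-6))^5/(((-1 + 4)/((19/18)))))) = -5505464/21099375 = -0.26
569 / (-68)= -569 / 68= -8.37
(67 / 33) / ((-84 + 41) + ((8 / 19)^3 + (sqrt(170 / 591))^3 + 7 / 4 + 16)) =-87364130172101253324 / 1083257148862442938901 - 1689007346627680*sqrt(100470) / 1083257148862442938901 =-0.08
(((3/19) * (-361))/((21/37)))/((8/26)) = -9139/28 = -326.39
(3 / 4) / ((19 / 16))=12 / 19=0.63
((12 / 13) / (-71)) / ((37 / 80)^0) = -0.01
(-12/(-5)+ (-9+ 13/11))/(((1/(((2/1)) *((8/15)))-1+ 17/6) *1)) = -1.96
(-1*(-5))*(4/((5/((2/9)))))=8/9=0.89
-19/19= -1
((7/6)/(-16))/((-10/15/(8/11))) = 7/88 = 0.08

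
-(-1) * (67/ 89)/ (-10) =-67/ 890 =-0.08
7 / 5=1.40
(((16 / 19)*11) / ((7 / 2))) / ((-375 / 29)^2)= 296032 / 18703125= 0.02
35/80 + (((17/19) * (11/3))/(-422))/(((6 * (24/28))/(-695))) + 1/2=3443155/1731888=1.99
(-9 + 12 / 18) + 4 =-13 / 3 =-4.33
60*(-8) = -480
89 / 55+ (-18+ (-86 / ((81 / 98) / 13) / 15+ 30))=-1023197 / 13365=-76.56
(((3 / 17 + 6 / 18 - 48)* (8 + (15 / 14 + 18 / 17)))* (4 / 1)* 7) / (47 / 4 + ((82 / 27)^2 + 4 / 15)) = -56759376240 / 89498387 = -634.19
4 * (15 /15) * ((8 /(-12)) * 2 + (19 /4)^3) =20321 /48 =423.35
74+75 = 149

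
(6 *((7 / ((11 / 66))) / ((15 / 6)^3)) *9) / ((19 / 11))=199584 / 2375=84.04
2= 2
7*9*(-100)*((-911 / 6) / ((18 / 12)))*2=1275400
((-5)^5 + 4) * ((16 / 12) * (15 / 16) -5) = 46815 / 4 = 11703.75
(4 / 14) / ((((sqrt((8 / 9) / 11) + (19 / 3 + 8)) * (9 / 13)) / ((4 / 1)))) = 49192 / 426951 - 208 * sqrt(22) / 426951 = 0.11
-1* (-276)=276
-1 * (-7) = 7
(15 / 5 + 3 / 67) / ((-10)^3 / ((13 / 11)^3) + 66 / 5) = -1120470 / 218084933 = -0.01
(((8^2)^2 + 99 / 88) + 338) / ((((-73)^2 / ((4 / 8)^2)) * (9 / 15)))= 59135 / 170528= 0.35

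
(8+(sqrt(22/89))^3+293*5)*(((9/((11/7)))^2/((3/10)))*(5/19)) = 42386.72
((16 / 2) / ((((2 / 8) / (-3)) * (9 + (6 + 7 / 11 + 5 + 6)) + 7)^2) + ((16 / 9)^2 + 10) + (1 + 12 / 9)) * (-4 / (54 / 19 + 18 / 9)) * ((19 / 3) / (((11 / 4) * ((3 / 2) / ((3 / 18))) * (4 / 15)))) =-922323966635 / 73435620357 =-12.56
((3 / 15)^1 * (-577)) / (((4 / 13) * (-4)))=93.76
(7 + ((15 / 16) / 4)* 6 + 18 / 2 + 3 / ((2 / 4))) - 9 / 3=653 / 32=20.41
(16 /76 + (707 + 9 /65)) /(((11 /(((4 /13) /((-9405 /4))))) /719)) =-101511296 /16777475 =-6.05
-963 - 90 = -1053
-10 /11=-0.91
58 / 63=0.92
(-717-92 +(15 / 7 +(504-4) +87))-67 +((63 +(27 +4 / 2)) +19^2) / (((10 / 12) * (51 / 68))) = 15328 / 35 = 437.94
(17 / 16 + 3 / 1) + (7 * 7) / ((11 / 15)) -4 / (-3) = 38129 / 528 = 72.21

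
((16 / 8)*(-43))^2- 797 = 6599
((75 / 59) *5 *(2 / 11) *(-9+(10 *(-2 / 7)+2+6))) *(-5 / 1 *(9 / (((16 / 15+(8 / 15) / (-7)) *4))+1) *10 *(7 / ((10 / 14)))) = 482304375 / 67496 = 7145.67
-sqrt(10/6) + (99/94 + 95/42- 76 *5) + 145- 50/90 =-687664/2961- sqrt(15)/3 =-233.53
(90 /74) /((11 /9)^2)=3645 /4477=0.81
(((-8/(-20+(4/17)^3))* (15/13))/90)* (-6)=-9826/319137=-0.03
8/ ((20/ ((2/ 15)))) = 4/ 75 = 0.05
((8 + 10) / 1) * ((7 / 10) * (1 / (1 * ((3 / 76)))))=1596 / 5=319.20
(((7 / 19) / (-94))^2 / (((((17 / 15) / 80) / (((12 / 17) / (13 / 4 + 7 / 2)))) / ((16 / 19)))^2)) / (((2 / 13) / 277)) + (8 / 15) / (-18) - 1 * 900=-2917966898471202976 / 3245933167969815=-898.96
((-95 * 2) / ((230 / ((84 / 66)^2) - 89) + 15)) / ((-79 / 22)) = 409640 / 526377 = 0.78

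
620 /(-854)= -0.73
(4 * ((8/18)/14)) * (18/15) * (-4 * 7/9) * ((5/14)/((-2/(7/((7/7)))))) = 16/27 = 0.59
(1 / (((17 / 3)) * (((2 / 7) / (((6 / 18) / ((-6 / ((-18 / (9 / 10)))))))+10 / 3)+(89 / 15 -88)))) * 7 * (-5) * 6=0.47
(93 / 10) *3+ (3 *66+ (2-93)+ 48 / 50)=6793 / 50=135.86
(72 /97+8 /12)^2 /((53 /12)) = 672400 /1496031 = 0.45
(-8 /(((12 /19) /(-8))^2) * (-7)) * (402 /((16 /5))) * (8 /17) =27089440 /51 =531165.49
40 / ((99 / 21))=280 / 33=8.48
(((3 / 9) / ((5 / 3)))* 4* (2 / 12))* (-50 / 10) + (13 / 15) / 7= -19 / 35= -0.54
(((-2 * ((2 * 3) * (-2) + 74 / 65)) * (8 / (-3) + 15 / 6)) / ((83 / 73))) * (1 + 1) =-103076 / 16185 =-6.37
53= 53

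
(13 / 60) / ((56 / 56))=13 / 60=0.22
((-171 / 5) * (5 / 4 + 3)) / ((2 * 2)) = -2907 / 80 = -36.34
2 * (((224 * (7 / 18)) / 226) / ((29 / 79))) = 61936 / 29493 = 2.10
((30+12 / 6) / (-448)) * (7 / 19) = -1 / 38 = -0.03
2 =2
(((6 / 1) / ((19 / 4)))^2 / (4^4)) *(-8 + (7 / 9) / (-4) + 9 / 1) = 29 / 5776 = 0.01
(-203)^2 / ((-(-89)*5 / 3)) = 123627 / 445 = 277.81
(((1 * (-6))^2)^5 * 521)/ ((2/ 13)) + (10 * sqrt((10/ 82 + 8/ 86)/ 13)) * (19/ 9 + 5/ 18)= 5 * sqrt(8686301)/ 4797 + 204768705024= 204768705027.07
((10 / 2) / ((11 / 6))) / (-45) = -2 / 33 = -0.06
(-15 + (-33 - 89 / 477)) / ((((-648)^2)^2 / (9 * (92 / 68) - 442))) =167951395 / 1429773764972544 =0.00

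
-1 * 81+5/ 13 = -1048/ 13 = -80.62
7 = 7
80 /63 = 1.27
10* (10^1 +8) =180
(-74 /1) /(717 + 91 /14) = -148 /1447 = -0.10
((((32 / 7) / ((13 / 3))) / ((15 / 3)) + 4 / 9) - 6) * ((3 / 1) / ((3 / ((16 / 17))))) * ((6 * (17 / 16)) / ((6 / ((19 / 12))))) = -207917 / 24570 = -8.46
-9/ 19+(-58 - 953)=-1011.47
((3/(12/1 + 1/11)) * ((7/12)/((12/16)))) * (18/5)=66/95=0.69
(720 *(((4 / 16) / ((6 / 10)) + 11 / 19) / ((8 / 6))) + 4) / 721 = 10291 / 13699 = 0.75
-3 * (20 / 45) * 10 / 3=-40 / 9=-4.44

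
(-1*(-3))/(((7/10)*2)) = 15/7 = 2.14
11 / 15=0.73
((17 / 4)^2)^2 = 83521 / 256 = 326.25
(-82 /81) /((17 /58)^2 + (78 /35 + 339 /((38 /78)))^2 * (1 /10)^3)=-30496720450000 /14682487969502019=-0.00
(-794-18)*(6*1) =-4872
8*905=7240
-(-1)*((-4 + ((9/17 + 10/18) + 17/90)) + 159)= 239099/1530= 156.27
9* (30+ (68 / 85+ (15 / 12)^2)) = 23301 / 80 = 291.26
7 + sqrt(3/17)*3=3*sqrt(51)/17 + 7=8.26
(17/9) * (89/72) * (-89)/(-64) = 134657/41472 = 3.25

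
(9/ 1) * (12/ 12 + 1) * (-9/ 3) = -54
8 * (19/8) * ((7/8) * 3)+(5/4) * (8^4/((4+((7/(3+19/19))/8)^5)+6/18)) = 4297235560923/3490064296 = 1231.28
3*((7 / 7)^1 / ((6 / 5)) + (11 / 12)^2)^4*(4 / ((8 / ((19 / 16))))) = 64094648659 / 4586471424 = 13.97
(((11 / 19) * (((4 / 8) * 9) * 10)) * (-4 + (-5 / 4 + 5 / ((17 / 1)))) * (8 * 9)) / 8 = -1501335 / 1292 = -1162.02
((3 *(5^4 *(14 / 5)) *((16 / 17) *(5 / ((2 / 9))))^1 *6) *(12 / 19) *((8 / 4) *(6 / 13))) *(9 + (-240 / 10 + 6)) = -14696640000 / 4199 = -3500033.34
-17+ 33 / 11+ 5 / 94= -1311 / 94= -13.95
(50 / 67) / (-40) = -5 / 268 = -0.02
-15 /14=-1.07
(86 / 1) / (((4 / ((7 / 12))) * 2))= 301 / 48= 6.27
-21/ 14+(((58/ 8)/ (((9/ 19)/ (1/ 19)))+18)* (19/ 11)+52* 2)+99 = 92657/ 396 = 233.98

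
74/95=0.78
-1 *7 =-7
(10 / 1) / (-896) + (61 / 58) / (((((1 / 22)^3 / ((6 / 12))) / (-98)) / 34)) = -242393457297 / 12992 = -18657131.87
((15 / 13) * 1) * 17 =255 / 13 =19.62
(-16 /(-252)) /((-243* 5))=-4 /76545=-0.00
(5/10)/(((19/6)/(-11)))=-33/19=-1.74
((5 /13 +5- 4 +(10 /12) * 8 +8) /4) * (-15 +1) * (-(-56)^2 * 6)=13741952 /13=1057073.23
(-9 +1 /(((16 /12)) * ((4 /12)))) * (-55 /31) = 1485 /124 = 11.98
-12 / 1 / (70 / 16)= -2.74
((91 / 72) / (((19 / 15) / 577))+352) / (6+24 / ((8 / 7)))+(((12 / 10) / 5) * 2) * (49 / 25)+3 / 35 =1906123817 / 53865000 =35.39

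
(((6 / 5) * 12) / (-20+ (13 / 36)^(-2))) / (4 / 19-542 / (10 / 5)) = 19266 / 4467575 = 0.00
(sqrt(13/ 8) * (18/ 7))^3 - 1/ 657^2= -1/ 431649+ 9477 * sqrt(26)/ 1372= 35.22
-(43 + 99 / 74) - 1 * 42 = -6389 / 74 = -86.34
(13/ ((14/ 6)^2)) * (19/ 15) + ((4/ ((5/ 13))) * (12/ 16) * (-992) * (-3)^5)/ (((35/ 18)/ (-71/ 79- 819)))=-76725619453353/ 96775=-792824794.14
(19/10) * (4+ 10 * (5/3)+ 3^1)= 1349/30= 44.97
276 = 276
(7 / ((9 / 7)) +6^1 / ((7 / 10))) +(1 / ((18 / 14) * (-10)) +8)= 4607 / 210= 21.94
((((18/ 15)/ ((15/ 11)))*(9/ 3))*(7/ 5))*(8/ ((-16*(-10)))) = 231/ 1250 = 0.18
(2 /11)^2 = 4 /121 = 0.03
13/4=3.25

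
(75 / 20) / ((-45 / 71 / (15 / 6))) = -355 / 24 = -14.79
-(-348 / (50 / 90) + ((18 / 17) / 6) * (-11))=53409 / 85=628.34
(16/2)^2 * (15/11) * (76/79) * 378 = 27578880/869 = 31736.34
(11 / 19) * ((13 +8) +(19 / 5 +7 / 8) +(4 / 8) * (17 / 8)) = 15.48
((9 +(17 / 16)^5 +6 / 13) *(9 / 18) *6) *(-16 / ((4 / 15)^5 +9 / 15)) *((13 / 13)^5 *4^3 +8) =-3022837002590625 / 48631291904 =-62158.27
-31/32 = -0.97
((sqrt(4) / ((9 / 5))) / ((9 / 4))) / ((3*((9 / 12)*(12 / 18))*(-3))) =-80 / 729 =-0.11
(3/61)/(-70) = -3/4270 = -0.00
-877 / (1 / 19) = -16663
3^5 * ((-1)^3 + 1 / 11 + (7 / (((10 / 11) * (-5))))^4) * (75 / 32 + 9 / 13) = 99494818762959 / 28600000000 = 3478.84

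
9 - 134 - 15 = -140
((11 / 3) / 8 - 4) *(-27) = 765 / 8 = 95.62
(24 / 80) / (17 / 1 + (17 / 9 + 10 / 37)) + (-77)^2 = 378271199 / 63800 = 5929.02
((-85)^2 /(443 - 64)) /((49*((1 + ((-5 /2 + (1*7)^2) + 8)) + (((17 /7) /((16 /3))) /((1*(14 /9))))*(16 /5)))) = 36125 /5240433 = 0.01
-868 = -868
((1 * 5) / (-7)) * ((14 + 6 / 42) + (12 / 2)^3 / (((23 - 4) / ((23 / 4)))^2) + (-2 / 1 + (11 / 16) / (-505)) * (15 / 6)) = -20.66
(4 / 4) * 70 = 70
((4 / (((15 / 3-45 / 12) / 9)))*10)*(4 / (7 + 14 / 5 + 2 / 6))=2160 / 19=113.68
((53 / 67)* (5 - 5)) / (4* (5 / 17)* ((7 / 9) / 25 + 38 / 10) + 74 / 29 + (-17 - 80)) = 0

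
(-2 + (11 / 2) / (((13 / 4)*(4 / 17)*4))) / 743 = -21 / 77272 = -0.00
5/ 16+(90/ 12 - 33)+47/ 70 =-13729/ 560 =-24.52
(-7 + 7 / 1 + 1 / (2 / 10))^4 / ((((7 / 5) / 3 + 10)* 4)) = 9375 / 628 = 14.93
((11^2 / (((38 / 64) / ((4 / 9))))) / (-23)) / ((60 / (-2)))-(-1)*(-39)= -2293061 / 58995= -38.87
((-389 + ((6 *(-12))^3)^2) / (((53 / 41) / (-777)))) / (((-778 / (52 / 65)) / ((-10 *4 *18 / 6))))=-213030158390234640 / 20617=-10332742804008.08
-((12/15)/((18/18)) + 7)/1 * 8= -312/5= -62.40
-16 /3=-5.33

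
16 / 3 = 5.33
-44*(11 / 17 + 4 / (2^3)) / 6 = -143 / 17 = -8.41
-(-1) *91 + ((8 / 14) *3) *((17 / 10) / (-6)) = 3168 / 35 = 90.51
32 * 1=32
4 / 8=1 / 2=0.50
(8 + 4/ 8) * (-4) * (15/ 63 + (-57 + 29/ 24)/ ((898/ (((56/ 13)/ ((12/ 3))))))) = -219521/ 37716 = -5.82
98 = 98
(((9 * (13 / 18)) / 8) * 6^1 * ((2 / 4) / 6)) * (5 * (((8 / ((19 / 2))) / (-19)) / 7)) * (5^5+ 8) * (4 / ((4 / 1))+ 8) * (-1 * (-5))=-9164025 / 5054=-1813.22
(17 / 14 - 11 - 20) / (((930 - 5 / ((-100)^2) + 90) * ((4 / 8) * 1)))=-834000 / 14279993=-0.06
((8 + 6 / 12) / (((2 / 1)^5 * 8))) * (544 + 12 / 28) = 64787 / 3584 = 18.08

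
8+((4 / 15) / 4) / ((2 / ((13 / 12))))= 2893 / 360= 8.04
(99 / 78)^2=1089 / 676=1.61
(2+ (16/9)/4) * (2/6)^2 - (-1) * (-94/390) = 161/5265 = 0.03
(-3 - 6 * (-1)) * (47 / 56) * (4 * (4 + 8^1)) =846 / 7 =120.86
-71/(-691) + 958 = 662049/691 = 958.10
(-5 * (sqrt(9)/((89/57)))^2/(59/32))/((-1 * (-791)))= -4678560/369665149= -0.01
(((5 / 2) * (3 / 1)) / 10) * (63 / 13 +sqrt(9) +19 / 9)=1165 / 156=7.47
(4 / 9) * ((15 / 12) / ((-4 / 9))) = -5 / 4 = -1.25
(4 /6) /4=1 /6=0.17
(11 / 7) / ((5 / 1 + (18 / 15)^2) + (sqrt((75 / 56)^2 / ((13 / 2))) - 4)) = 4440800 / 6575749 - 187500 * sqrt(26) / 6575749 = 0.53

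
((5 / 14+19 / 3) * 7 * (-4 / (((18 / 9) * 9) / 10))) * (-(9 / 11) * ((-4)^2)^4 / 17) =184156160 / 561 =328264.10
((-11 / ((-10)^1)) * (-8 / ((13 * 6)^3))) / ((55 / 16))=-8 / 1482975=-0.00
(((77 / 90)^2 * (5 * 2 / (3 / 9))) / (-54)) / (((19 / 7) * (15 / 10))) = -41503 / 415530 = -0.10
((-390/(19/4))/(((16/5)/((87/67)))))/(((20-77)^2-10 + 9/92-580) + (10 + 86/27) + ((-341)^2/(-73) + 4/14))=-53835204150/1744597612981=-0.03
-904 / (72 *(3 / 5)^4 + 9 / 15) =-565000 / 6207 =-91.03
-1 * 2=-2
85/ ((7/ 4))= 340/ 7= 48.57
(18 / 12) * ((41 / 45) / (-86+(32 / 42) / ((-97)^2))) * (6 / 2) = -8101149 / 169926380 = -0.05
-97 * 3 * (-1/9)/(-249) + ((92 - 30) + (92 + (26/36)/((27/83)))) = 6296371/40338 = 156.09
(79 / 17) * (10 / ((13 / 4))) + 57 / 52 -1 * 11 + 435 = 388425 / 884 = 439.39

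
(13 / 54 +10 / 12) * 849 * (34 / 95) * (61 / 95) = 209.56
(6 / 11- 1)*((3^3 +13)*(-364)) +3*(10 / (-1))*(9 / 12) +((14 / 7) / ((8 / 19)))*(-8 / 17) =2465949 / 374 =6593.45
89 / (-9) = -89 / 9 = -9.89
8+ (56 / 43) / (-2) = 316 / 43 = 7.35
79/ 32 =2.47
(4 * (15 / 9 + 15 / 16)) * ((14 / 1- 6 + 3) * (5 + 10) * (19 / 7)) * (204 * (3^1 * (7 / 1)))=19985625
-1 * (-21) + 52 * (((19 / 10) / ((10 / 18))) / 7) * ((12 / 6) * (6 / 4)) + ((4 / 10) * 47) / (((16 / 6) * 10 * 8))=1089819 / 11200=97.31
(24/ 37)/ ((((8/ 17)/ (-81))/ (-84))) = 347004/ 37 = 9378.49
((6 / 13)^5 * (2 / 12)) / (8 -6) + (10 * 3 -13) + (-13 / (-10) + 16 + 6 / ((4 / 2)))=138498769 / 3712930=37.30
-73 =-73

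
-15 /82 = -0.18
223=223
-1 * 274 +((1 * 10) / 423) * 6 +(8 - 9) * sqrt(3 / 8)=-38614 / 141 - sqrt(6) / 4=-274.47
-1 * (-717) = 717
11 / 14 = 0.79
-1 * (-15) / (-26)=-15 / 26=-0.58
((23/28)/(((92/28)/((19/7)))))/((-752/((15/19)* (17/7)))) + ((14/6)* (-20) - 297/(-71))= -1333804523/31394496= -42.49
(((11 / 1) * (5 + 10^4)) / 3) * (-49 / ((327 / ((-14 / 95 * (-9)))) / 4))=-60398184 / 2071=-29163.78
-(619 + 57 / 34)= -21103 / 34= -620.68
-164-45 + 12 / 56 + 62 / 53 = -154051 / 742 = -207.62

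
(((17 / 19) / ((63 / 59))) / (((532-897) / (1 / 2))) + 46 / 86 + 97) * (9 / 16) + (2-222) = -165.14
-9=-9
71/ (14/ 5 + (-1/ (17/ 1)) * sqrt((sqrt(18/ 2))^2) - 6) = -6035/ 287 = -21.03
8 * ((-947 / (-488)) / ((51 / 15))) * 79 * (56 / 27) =20947640 / 27999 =748.16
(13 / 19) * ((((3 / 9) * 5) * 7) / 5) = 91 / 57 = 1.60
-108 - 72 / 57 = -2076 / 19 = -109.26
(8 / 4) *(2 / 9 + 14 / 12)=25 / 9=2.78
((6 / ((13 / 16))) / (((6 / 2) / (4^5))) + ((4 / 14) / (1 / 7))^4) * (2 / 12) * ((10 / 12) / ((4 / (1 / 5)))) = 229 / 13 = 17.62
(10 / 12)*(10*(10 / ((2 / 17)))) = 708.33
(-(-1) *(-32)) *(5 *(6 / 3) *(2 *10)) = -6400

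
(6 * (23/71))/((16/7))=0.85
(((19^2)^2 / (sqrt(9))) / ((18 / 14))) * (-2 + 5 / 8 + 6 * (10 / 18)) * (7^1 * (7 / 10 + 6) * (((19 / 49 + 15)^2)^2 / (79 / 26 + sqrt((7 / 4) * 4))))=17027579025475588225006 / 71900598105 - 5604013350156522706964 * sqrt(7) / 71900598105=30608276079.45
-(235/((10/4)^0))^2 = -55225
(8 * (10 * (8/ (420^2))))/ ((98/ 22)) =88/ 108045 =0.00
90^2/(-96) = -84.38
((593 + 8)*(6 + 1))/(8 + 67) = 56.09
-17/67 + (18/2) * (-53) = -31976/67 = -477.25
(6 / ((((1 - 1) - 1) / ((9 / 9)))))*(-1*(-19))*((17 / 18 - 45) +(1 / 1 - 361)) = 46062.33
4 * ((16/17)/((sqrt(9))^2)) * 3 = 64/51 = 1.25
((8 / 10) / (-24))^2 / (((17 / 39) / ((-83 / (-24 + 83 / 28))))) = 7553 / 750975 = 0.01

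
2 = 2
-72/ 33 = -24/ 11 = -2.18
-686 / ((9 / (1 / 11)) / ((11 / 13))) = -686 / 117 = -5.86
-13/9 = -1.44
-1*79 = -79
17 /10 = 1.70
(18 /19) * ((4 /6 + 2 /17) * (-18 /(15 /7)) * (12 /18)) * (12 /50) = -8064 /8075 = -1.00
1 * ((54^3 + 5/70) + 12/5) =11022653/70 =157466.47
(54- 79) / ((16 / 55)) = -1375 / 16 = -85.94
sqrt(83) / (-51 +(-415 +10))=-sqrt(83) / 456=-0.02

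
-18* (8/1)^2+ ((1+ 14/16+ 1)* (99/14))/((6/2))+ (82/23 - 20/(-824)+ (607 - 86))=-164671505/265328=-620.63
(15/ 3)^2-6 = 19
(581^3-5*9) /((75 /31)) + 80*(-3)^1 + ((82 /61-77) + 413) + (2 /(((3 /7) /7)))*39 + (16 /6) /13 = 4821370725268 /59475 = 81065501.90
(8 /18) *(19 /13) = 76 /117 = 0.65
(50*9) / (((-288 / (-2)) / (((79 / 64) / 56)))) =1975 / 28672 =0.07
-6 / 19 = -0.32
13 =13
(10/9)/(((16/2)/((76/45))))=19/81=0.23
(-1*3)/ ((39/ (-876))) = 876/ 13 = 67.38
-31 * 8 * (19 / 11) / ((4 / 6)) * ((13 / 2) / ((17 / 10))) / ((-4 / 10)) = 1148550 / 187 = 6141.98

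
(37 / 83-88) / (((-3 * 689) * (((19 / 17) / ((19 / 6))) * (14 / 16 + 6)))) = 38012 / 2177505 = 0.02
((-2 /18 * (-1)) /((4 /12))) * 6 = 2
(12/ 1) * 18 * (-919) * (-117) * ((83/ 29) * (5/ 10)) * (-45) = -43372627740/ 29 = -1495607853.10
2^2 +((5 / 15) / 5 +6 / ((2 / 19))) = 916 / 15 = 61.07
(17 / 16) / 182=17 / 2912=0.01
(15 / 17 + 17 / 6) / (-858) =-379 / 87516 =-0.00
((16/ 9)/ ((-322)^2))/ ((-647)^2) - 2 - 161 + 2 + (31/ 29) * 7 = -434768407504336/ 2832049375029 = -153.52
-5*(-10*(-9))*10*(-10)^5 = 450000000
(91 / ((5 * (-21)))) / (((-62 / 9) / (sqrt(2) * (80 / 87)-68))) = -1326 / 155+104 * sqrt(2) / 899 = -8.39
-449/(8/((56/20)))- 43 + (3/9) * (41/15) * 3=-2369/12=-197.42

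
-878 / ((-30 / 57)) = 8341 / 5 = 1668.20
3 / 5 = 0.60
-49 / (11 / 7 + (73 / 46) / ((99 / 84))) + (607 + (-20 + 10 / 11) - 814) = -41419668 / 170533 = -242.88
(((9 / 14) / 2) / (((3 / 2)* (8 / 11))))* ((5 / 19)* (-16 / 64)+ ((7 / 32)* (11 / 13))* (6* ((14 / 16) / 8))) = 464739 / 28327936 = 0.02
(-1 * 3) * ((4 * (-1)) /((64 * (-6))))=-0.03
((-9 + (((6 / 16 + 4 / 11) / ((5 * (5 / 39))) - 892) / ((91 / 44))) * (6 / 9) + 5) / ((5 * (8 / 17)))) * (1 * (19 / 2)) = -128370859 / 109200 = -1175.56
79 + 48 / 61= 4867 / 61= 79.79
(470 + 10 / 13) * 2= 12240 / 13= 941.54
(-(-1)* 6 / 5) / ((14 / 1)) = 3 / 35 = 0.09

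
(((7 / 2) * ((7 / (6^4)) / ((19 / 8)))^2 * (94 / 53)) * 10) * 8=322420 / 125531613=0.00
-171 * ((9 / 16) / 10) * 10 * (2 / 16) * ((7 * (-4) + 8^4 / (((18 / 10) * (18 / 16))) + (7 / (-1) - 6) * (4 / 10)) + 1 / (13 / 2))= -23922.67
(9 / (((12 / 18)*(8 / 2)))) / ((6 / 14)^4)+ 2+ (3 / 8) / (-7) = 8567 / 84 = 101.99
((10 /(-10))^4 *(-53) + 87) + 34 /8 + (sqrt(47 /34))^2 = 39.63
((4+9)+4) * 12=204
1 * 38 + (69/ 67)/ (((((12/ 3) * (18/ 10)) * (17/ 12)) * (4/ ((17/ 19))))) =193611/ 5092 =38.02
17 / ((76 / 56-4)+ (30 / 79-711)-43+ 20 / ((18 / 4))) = -169218 / 7483603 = -0.02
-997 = -997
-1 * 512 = -512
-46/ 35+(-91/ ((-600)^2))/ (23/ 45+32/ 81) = -27016933/ 20552000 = -1.31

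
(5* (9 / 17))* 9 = 23.82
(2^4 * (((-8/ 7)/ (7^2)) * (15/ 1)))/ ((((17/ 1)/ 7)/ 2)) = -3840/ 833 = -4.61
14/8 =7/4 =1.75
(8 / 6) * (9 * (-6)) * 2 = -144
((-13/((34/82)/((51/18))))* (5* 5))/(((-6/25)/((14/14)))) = 333125/36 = 9253.47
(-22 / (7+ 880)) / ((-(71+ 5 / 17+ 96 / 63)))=3927 / 11529226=0.00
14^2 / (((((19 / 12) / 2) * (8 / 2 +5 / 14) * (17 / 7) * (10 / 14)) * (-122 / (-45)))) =14521248 / 1201883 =12.08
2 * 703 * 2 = 2812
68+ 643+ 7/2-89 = 1251/2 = 625.50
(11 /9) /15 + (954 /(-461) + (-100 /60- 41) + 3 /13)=-35941322 /809055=-44.42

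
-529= -529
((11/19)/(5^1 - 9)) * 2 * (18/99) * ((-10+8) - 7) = 9/19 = 0.47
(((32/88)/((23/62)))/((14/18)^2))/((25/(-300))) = -241056/12397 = -19.44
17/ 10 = 1.70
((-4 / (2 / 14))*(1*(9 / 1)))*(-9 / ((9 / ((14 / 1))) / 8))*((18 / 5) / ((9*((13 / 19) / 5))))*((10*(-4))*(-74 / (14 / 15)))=261645784.62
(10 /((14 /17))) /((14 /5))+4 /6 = 1471 /294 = 5.00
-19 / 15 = -1.27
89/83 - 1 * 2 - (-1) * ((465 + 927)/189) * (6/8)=4.60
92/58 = 46/29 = 1.59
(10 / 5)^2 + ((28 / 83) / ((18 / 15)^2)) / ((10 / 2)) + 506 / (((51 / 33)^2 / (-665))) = -30413447983 / 215883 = -140879.31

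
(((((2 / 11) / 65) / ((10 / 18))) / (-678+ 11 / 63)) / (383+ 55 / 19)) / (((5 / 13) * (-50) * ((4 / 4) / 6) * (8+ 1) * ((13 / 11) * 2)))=1197 / 4239874112500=0.00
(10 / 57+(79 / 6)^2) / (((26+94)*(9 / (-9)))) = -118699 / 82080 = -1.45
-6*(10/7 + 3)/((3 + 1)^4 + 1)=-186/1799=-0.10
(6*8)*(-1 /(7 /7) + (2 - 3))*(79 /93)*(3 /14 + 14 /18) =-158000 /1953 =-80.90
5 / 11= 0.45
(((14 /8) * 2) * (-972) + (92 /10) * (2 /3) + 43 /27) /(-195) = 458227 /26325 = 17.41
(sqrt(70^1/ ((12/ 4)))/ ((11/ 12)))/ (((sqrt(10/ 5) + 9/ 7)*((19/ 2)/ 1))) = 0.21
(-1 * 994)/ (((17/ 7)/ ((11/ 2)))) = -38269/ 17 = -2251.12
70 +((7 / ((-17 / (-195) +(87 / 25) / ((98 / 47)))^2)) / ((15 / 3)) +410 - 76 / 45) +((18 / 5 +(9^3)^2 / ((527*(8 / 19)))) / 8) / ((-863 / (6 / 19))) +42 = 520.66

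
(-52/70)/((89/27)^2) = -0.07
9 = 9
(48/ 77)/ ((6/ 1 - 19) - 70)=-48/ 6391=-0.01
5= 5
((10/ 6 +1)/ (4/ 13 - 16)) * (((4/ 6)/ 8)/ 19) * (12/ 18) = -13/ 26163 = -0.00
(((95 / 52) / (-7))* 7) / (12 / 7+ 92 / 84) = -1995 / 3068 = -0.65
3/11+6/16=57/88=0.65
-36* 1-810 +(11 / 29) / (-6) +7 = -145997 / 174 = -839.06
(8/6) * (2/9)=8/27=0.30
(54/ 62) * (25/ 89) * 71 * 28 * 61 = 81855900/ 2759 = 29668.68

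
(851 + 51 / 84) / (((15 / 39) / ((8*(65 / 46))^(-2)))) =2522801 / 145600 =17.33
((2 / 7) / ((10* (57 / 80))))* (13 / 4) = 52 / 399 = 0.13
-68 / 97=-0.70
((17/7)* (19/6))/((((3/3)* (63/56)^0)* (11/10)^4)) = 1615000/307461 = 5.25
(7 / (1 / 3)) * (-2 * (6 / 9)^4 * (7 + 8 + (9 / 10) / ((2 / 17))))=-8456 / 45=-187.91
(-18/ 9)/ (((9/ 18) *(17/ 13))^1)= -52/ 17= -3.06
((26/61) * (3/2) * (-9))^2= 123201/3721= 33.11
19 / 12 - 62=-60.42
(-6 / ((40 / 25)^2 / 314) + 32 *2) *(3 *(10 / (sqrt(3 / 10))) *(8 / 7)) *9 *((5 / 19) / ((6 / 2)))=-806325 *sqrt(30) / 133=-33206.19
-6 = -6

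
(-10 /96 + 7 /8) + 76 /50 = 2749 /1200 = 2.29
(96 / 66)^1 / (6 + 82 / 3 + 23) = 48 / 1859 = 0.03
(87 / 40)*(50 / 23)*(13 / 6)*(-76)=-35815 / 46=-778.59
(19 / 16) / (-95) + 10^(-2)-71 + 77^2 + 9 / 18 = 2343399 / 400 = 5858.50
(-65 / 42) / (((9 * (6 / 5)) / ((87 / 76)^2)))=-273325 / 1455552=-0.19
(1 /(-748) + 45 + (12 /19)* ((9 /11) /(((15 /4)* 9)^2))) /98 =431681027 /940123800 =0.46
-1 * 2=-2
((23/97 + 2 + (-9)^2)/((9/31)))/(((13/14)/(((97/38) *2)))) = 3504116/2223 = 1576.30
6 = 6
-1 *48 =-48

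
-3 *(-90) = 270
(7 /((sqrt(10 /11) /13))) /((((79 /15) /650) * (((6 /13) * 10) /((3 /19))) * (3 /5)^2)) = 1922375 * sqrt(110) /18012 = 1119.37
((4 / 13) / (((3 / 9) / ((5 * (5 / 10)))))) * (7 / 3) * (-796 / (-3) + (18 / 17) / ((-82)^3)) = 130569455135 / 91389246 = 1428.72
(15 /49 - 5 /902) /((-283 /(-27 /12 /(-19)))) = -0.00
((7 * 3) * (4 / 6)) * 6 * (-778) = -65352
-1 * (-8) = 8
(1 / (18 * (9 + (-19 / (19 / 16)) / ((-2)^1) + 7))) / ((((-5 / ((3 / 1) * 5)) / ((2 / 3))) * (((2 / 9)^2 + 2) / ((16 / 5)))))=-0.01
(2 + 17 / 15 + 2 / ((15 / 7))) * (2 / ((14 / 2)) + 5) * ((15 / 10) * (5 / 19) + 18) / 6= 525881 / 7980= 65.90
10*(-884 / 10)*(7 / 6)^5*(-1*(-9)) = -3714347 / 216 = -17196.05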